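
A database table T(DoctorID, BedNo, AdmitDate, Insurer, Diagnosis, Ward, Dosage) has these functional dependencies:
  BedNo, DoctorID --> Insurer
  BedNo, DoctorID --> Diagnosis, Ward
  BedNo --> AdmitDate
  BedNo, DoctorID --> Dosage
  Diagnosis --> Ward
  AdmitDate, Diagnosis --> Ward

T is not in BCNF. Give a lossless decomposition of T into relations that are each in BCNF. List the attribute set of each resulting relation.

Candidate key of the original relation: {BedNo, DoctorID}.
Within {AdmitDate, BedNo, Diagnosis, DoctorID, Dosage, Insurer, Ward}: {BedNo}⁺ ∩ {AdmitDate, BedNo, Diagnosis, DoctorID, Dosage, Insurer, Ward} = {AdmitDate, BedNo}, not the whole set, so BedNo --> AdmitDate violates BCNF; decompose into {AdmitDate, BedNo} and {BedNo, Diagnosis, DoctorID, Dosage, Insurer, Ward}.
{AdmitDate, BedNo} is in BCNF.
Within {BedNo, Diagnosis, DoctorID, Dosage, Insurer, Ward}: {Diagnosis}⁺ ∩ {BedNo, Diagnosis, DoctorID, Dosage, Insurer, Ward} = {Diagnosis, Ward}, not the whole set, so Diagnosis --> Ward violates BCNF; decompose into {Diagnosis, Ward} and {BedNo, Diagnosis, DoctorID, Dosage, Insurer}.
{Diagnosis, Ward} is in BCNF.
{BedNo, Diagnosis, DoctorID, Dosage, Insurer} is in BCNF.

{AdmitDate, BedNo}; {BedNo, Diagnosis, DoctorID, Dosage, Insurer}; {Diagnosis, Ward}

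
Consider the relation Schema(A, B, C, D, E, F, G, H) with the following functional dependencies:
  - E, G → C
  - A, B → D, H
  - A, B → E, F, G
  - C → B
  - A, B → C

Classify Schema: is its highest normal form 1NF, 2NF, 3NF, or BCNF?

Candidate keys: {A, B}, {A, C}, {A, E, G}. Prime attributes: {A, B, C, E, G}.
E, G → C: {E, G}⁺ = {B, C, E, G}, which is not all of the attributes, so the left side is not a superkey — BCNF is violated.
But every attribute on its right side ({C}) is prime, and the same holds for every other non-superkey FD, so 3NF still holds.

3NF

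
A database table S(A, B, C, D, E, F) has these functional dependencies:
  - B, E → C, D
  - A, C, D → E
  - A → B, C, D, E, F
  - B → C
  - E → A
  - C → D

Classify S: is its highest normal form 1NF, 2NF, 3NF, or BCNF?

2NF

Candidate keys: {A}, {E}. Prime attributes: {A, E}.
For B → C we have {B}⁺ = {B, C, D}; {B} is not a superkey, so BCNF fails.
B → C determines the non-prime attribute {C} from a non-superkey — 3NF is violated.
Every candidate key is a single attribute, so no partial dependency is possible; 2NF holds.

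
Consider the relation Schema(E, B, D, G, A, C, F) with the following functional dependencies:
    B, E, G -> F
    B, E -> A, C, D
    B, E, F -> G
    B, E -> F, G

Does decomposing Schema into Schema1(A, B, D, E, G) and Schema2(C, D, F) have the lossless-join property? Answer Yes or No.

No

Schema1 ∩ Schema2 = {D}; its closure under F is {D}.
The closure covers neither Schema1 nor Schema2 entirely; the join is not lossless.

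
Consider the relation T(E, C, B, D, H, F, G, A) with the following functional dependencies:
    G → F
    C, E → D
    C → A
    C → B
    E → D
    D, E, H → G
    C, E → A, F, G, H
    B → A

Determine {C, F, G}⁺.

{A, B, C, F, G}

Start with {C, F, G}.
C → A applies; add {A} → now {A, C, F, G}.
C → B applies; add {B} → now {A, B, C, F, G}.
No further FD applies.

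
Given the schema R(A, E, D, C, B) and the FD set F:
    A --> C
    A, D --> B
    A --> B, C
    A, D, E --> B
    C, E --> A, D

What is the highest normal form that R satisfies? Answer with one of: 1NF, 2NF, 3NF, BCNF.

Candidate keys: {A, E}, {C, E}. Prime attributes: {A, C, E}.
For A --> C we have {A}⁺ = {A, B, C}; {A} is not a superkey, so BCNF fails.
A, D --> B has non-prime {B} on the right and a non-superkey on the left, so 3NF fails.
The proper key subset {A} of {A, E} determines non-prime {B}, so the relation is not even in 2NF.

1NF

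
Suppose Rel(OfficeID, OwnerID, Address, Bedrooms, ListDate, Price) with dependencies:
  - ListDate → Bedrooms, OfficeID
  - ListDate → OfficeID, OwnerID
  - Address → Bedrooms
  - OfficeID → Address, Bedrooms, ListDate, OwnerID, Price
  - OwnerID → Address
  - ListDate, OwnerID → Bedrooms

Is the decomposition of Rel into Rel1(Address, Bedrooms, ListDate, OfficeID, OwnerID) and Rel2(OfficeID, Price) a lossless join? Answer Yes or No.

The shared attributes are {OfficeID} and {OfficeID}⁺ = {Address, Bedrooms, ListDate, OfficeID, OwnerID, Price}.
Since Rel1 ⊆ {Address, Bedrooms, ListDate, OfficeID, OwnerID, Price}, the intersection is a superkey of Rel1; the decomposition is lossless.

Yes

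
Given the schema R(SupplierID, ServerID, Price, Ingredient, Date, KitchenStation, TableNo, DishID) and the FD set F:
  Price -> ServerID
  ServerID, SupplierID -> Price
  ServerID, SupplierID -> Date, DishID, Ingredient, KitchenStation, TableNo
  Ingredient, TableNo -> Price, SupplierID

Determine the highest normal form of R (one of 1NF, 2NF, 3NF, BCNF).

Candidate keys: {Ingredient, TableNo}, {Price, SupplierID}, {ServerID, SupplierID}. Prime attributes: {Ingredient, Price, ServerID, SupplierID, TableNo}.
Price -> ServerID: {Price}⁺ = {Price, ServerID}, which is not all of the attributes, so the left side is not a superkey — BCNF is violated.
But every attribute on its right side ({ServerID}) is prime, and the same holds for every other non-superkey FD, so 3NF still holds.

3NF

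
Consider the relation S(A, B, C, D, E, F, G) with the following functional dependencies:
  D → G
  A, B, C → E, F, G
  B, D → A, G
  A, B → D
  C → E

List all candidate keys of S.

{A, B, C}, {B, C, D}

{B, C} never appear on the right of any FD, so every key must include all of them.
{A, B, C} is a candidate key since {A, B, C}⁺ = {A, B, C, D, E, F, G} covers every attribute.
{B, C, D} is a candidate key since {B, C, D}⁺ = {A, B, C, D, E, F, G} covers every attribute.
No proper subset of any of these is a key, and no other minimal superkey exists.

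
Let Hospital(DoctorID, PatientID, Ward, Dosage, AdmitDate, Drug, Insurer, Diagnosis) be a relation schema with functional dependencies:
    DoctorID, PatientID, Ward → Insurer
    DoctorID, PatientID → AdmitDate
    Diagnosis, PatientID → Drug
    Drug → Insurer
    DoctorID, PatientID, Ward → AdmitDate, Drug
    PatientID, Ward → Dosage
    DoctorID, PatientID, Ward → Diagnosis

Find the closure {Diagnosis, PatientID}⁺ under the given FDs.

Start with {Diagnosis, PatientID}.
Diagnosis, PatientID → Drug applies; add {Drug} → now {Diagnosis, Drug, PatientID}.
Drug → Insurer applies; add {Insurer} → now {Diagnosis, Drug, Insurer, PatientID}.
No further FD applies.

{Diagnosis, Drug, Insurer, PatientID}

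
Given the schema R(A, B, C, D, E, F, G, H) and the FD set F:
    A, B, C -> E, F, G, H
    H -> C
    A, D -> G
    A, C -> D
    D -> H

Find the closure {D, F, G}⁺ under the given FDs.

Start with {D, F, G}.
D -> H applies; add {H} → now {D, F, G, H}.
H -> C applies; add {C} → now {C, D, F, G, H}.
No further FD applies.

{C, D, F, G, H}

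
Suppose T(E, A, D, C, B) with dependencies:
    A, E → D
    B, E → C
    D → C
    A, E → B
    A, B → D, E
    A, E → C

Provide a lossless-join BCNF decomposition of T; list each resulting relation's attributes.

Candidate keys of the original relation: {A, B}, {A, E}.
In {A, B, C, D, E}, {B, E} is not a superkey ({B, E}⁺ restricted to this set is {B, C, E}), so split on B, E → C into {B, C, E} and {A, B, D, E}.
{B, C, E}: every determinant is a superkey — BCNF.
{A, B, D, E}: every determinant is a superkey — BCNF.

{A, B, D, E}; {B, C, E}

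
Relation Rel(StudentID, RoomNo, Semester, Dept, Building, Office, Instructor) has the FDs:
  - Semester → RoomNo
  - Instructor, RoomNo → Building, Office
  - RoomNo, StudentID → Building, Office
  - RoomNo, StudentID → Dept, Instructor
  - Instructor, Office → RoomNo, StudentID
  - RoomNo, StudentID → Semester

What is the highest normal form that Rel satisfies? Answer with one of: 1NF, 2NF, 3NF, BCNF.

Candidate keys: {Instructor, Office}, {Instructor, RoomNo}, {Instructor, Semester}, {RoomNo, StudentID}, {Semester, StudentID}. Prime attributes: {Instructor, Office, RoomNo, Semester, StudentID}.
Semester → RoomNo: {Semester}⁺ = {RoomNo, Semester}, which is not all of the attributes, so the left side is not a superkey — BCNF is violated.
Since {RoomNo} ⊆ prime attributes and every other non-superkey FD also has a prime right side, the schema is in 3NF.

3NF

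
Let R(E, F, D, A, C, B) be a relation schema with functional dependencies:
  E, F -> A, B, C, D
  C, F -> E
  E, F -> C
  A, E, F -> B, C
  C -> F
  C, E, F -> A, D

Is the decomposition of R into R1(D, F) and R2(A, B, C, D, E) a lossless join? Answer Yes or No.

The shared attributes are {D} and {D}⁺ = {D}.
R1 ⊄ {D} and R2 ⊄ {D}, so the split is lossy.

No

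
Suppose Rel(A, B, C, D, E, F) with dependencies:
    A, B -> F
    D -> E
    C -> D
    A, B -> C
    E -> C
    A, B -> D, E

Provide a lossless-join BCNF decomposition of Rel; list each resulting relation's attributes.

{A, B, D, F}; {C, D, E}

Candidate key of the original relation: {A, B}.
In {A, B, C, D, E, F}, {D} is not a superkey ({D}⁺ restricted to this set is {C, D, E}), so split on D -> C, E into {C, D, E} and {A, B, D, F}.
{C, D, E}: every determinant is a superkey — BCNF.
{A, B, D, F}: every determinant is a superkey — BCNF.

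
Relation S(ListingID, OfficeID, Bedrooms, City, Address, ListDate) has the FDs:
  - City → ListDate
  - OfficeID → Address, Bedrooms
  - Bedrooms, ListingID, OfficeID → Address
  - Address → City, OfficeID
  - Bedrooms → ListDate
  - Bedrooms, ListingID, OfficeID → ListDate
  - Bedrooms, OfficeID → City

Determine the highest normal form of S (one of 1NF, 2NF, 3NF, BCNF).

Candidate keys: {Address, ListingID}, {ListingID, OfficeID}. Prime attributes: {Address, ListingID, OfficeID}.
City → ListDate: {City}⁺ = {City, ListDate}, which is not all of the attributes, so the left side is not a superkey — BCNF is violated.
Because {ListDate} is non-prime and the left side of City → ListDate is not a superkey, the relation is not in 3NF.
The proper key subset {Address} of {Address, ListingID} determines non-prime {Bedrooms, City, ListDate}, so the relation is not even in 2NF.

1NF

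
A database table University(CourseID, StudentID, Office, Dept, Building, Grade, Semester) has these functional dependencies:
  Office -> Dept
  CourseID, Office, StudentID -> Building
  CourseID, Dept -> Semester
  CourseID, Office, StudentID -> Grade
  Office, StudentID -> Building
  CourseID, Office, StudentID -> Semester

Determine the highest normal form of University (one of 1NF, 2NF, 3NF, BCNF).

1NF

Candidate key: {CourseID, Office, StudentID}. Prime attributes: {CourseID, Office, StudentID}.
Office -> Dept: {Office}⁺ = {Dept, Office}, which is not all of the attributes, so the left side is not a superkey — BCNF is violated.
Because {Dept} is non-prime and the left side of Office -> Dept is not a superkey, the relation is not in 3NF.
The proper key subset {Office} of {CourseID, Office, StudentID} determines non-prime {Dept}, so the relation is not even in 2NF.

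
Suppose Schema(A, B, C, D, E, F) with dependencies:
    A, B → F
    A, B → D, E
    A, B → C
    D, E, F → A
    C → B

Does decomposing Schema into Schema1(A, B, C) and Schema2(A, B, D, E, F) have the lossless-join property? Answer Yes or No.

The shared attributes are {A, B} and {A, B}⁺ = {A, B, C, D, E, F}.
Since Schema1 ⊆ {A, B, C, D, E, F}, the intersection is a superkey of Schema1; the decomposition is lossless.

Yes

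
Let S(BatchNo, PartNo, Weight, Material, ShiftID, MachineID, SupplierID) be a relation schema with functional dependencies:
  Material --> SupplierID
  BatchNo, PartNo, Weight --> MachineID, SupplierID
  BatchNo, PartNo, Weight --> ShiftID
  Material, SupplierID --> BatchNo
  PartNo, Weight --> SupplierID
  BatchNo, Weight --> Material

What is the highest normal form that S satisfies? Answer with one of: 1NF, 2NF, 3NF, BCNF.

1NF

Candidate keys: {BatchNo, PartNo, Weight}, {Material, PartNo, Weight}. Prime attributes: {BatchNo, Material, PartNo, Weight}.
For Material --> SupplierID we have {Material}⁺ = {BatchNo, Material, SupplierID}; {Material} is not a superkey, so BCNF fails.
Material --> SupplierID has non-prime {SupplierID} on the right and a non-superkey on the left, so 3NF fails.
{BatchNo, Weight} is a proper subset of the key {BatchNo, PartNo, Weight}, and {BatchNo, Weight}⁺ contains the non-prime attribute {SupplierID} — a partial dependency, so 2NF is violated.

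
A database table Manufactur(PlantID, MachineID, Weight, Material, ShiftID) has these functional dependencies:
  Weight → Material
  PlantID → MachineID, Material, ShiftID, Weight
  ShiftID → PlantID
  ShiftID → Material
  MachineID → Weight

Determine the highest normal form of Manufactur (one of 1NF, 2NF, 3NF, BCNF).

Candidate keys: {PlantID}, {ShiftID}. Prime attributes: {PlantID, ShiftID}.
Weight → Material breaks BCNF: {Weight}⁺ = {Material, Weight}, so {Weight} is not a superkey.
Because {Material} is non-prime and the left side of Weight → Material is not a superkey, the relation is not in 3NF.
Every candidate key is a single attribute, so no partial dependency is possible; 2NF holds.

2NF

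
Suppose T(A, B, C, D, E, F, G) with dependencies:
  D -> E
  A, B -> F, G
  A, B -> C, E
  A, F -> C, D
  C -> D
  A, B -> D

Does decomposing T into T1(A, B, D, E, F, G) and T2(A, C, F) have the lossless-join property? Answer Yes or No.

Yes

T1 ∩ T2 = {A, F}; its closure under F is {A, C, D, E, F}.
Since T2 ⊆ {A, C, D, E, F}, the intersection is a superkey of T2; the decomposition is lossless.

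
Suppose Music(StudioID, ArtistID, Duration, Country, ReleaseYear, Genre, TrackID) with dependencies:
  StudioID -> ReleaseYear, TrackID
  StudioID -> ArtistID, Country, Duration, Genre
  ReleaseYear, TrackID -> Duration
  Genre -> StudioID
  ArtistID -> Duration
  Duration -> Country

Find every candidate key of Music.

{Genre} is a candidate key since {Genre}⁺ = {ArtistID, Country, Duration, Genre, ReleaseYear, StudioID, TrackID} covers every attribute.
{StudioID} is a candidate key since {StudioID}⁺ = {ArtistID, Country, Duration, Genre, ReleaseYear, StudioID, TrackID} covers every attribute.
Any other superkey properly contains one of these, so there are no further candidate keys.

{Genre}, {StudioID}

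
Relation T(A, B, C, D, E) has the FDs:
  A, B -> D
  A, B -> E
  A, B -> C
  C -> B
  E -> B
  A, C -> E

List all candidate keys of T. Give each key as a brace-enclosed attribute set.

No FD produces {A}, so it must be in every candidate key.
{A, B}⁺ = {A, B, C, D, E}, which is every attribute, so {A, B} is a candidate key.
{A, C}⁺ = {A, B, C, D, E}, which is every attribute, so {A, C} is a candidate key.
{A, E}⁺ = {A, B, C, D, E}, which is every attribute, so {A, E} is a candidate key.
No proper subset of any of these is a key, and no other minimal superkey exists.

{A, B}, {A, C}, {A, E}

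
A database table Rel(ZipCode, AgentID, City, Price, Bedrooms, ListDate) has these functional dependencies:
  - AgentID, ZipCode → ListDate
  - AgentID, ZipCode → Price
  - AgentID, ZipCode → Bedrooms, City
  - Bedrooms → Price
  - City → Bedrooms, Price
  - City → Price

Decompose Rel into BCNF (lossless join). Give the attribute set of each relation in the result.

{AgentID, City, ListDate, ZipCode}; {Bedrooms, City}; {Bedrooms, Price}

Candidate key of the original relation: {AgentID, ZipCode}.
In {AgentID, Bedrooms, City, ListDate, Price, ZipCode}, {Bedrooms} is not a superkey ({Bedrooms}⁺ restricted to this set is {Bedrooms, Price}), so split on Bedrooms → Price into {Bedrooms, Price} and {AgentID, Bedrooms, City, ListDate, ZipCode}.
{Bedrooms, Price} is in BCNF.
In {AgentID, Bedrooms, City, ListDate, ZipCode}, {City} is not a superkey ({City}⁺ restricted to this set is {Bedrooms, City}), so split on City → Bedrooms into {Bedrooms, City} and {AgentID, City, ListDate, ZipCode}.
{Bedrooms, City} is in BCNF.
{AgentID, City, ListDate, ZipCode} is in BCNF.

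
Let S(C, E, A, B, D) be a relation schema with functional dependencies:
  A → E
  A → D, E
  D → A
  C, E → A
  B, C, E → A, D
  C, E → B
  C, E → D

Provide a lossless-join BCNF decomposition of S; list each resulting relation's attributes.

{A, B, C}; {A, D, E}

Candidate keys of the original relation: {A, C}, {C, D}, {C, E}.
Within {A, B, C, D, E}: {A}⁺ ∩ {A, B, C, D, E} = {A, D, E}, not the whole set, so A → D, E violates BCNF; decompose into {A, D, E} and {A, B, C}.
{A, D, E} is in BCNF.
{A, B, C} is in BCNF.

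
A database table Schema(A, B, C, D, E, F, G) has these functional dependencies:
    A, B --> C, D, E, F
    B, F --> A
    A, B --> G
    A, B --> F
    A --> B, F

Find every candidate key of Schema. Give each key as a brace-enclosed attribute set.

{A}, {B, F}

{A}⁺ = {A, B, C, D, E, F, G}, which is every attribute, so {A} is a candidate key.
{B, F}⁺ = {A, B, C, D, E, F, G}, which is every attribute, so {B, F} is a candidate key.
Any other superkey properly contains one of these, so there are no further candidate keys.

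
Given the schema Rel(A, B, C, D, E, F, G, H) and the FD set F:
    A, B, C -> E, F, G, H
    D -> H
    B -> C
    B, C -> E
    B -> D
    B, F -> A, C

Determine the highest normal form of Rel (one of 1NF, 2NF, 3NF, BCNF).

Candidate keys: {A, B}, {B, F}. Prime attributes: {A, B, F}.
D -> H: {D}⁺ = {D, H}, which is not all of the attributes, so the left side is not a superkey — BCNF is violated.
D -> H has non-prime {H} on the right and a non-superkey on the left, so 3NF fails.
The proper key subset {B} of {A, B} determines non-prime {C, D, E, H}, so the relation is not even in 2NF.

1NF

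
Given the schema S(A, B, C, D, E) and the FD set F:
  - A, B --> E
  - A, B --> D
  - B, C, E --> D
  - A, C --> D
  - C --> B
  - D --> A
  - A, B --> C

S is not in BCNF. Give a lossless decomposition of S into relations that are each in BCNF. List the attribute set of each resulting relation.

Candidate keys of the original relation: {A, B}, {A, C}, {B, D}, {C, D}, {C, E}.
In {A, B, C, D, E}, {C} is not a superkey ({C}⁺ restricted to this set is {B, C}), so split on C --> B into {B, C} and {A, C, D, E}.
{B, C} is in BCNF.
In {A, C, D, E}, {D} is not a superkey ({D}⁺ restricted to this set is {A, D}), so split on D --> A into {A, D} and {C, D, E}.
{A, D} is in BCNF.
{C, D, E} is in BCNF.

{A, D}; {B, C}; {C, D, E}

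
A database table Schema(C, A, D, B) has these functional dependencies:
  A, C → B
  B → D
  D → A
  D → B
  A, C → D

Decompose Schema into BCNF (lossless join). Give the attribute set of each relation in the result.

Candidate keys of the original relation: {A, C}, {B, C}, {C, D}.
{A, B, C, D}: {B} determines {A, B, D} here but is not a superkey — split on B → A, D, giving {A, B, D} and {B, C}.
{A, B, D} has no BCNF violation.
{B, C} has no BCNF violation.

{A, B, D}; {B, C}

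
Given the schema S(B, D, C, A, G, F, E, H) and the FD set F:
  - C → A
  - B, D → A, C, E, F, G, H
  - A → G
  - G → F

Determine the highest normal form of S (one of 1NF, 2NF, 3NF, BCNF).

Candidate key: {B, D}. Prime attributes: {B, D}.
C → A: {C}⁺ = {A, C, F, G}, which is not all of the attributes, so the left side is not a superkey — BCNF is violated.
Because {A} is non-prime and the left side of C → A is not a superkey, the relation is not in 3NF.
No non-prime attribute depends on a proper subset of any candidate key, so 2NF holds.

2NF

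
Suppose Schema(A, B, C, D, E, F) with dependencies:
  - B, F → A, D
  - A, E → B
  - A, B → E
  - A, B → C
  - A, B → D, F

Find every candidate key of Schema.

{A, B}⁺ = {A, B, C, D, E, F} — all of the relation — so {A, B} is a candidate key.
{A, E}⁺ = {A, B, C, D, E, F} — all of the relation — so {A, E} is a candidate key.
{B, F}⁺ = {A, B, C, D, E, F} — all of the relation — so {B, F} is a candidate key.
These are minimal and exhaustive — every other superkey contains one of them.

{A, B}, {A, E}, {B, F}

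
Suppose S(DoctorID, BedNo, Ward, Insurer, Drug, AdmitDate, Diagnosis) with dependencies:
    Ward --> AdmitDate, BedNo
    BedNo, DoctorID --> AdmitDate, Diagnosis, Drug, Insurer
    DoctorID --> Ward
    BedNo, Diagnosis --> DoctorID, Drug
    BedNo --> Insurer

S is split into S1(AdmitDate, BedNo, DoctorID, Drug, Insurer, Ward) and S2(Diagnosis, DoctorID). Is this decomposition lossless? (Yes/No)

Common attributes: {DoctorID}; their closure is {AdmitDate, BedNo, Diagnosis, DoctorID, Drug, Insurer, Ward}.
Since S1 ⊆ {AdmitDate, BedNo, Diagnosis, DoctorID, Drug, Insurer, Ward}, the intersection is a superkey of S1; the decomposition is lossless.

Yes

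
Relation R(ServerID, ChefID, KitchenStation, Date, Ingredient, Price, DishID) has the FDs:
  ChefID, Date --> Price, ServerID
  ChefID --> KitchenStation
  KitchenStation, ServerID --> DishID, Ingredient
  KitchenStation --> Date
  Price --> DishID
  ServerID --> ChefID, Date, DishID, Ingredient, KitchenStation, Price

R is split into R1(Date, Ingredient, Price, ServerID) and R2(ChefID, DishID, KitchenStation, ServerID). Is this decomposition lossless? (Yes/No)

Common attributes: {ServerID}; their closure is {ChefID, Date, DishID, Ingredient, KitchenStation, Price, ServerID}.
This includes all of R1, so the common attributes are a superkey of R1 — the join is lossless.

Yes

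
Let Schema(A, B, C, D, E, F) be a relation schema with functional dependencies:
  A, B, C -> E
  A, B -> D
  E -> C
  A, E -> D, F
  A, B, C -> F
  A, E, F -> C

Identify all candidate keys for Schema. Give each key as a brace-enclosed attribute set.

{A, B, C}, {A, B, E}

{A, B} never appear on the right of any FD, so every key must include all of them.
{A, B, C}⁺ = {A, B, C, D, E, F}, which is every attribute, so {A, B, C} is a candidate key.
{A, B, E}⁺ = {A, B, C, D, E, F}, which is every attribute, so {A, B, E} is a candidate key.
No proper subset of any of these is a key, and no other minimal superkey exists.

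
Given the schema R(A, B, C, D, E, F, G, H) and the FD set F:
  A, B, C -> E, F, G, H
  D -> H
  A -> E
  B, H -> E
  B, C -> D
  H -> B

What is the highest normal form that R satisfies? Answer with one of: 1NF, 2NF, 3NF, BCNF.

Candidate keys: {A, B, C}, {A, C, D}, {A, C, H}. Prime attributes: {A, B, C, D, H}.
For D -> H we have {D}⁺ = {B, D, E, H}; {D} is not a superkey, so BCNF fails.
A -> E has non-prime {E} on the right and a non-superkey on the left, so 3NF fails.
{A} is a proper subset of the key {A, B, C}, and {A}⁺ contains the non-prime attribute {E} — a partial dependency, so 2NF is violated.

1NF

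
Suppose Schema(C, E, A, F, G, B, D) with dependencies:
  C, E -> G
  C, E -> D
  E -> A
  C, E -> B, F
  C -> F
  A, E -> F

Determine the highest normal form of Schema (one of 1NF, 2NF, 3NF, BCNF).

1NF

Candidate key: {C, E}. Prime attributes: {C, E}.
E -> A: {E}⁺ = {A, E, F}, which is not all of the attributes, so the left side is not a superkey — BCNF is violated.
E -> A has non-prime {A} on the right and a non-superkey on the left, so 3NF fails.
The proper key subset {C} of {C, E} determines non-prime {F}, so the relation is not even in 2NF.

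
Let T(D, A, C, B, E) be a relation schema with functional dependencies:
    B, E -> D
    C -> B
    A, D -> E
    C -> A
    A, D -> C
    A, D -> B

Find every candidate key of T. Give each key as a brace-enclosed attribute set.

{A, B, E}, {A, D}, {C, D}, {C, E}

{A, D}⁺ = {A, B, C, D, E}, which is every attribute, so {A, D} is a candidate key.
{C, D}⁺ = {A, B, C, D, E}, which is every attribute, so {C, D} is a candidate key.
{C, E}⁺ = {A, B, C, D, E}, which is every attribute, so {C, E} is a candidate key.
{A, B, E}⁺ = {A, B, C, D, E}, which is every attribute, so {A, B, E} is a candidate key.
No proper subset of any of these is a key, and no other minimal superkey exists.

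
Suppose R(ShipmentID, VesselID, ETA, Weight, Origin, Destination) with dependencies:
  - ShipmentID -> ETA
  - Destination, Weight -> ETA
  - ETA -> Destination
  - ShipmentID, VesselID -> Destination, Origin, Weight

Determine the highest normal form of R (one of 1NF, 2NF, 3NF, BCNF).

Candidate key: {ShipmentID, VesselID}. Prime attributes: {ShipmentID, VesselID}.
For ShipmentID -> ETA we have {ShipmentID}⁺ = {Destination, ETA, ShipmentID}; {ShipmentID} is not a superkey, so BCNF fails.
ShipmentID -> ETA determines the non-prime attribute {ETA} from a non-superkey — 3NF is violated.
{ShipmentID} is a proper subset of the key {ShipmentID, VesselID}, and {ShipmentID}⁺ contains the non-prime attributes {Destination, ETA} — a partial dependency, so 2NF is violated.

1NF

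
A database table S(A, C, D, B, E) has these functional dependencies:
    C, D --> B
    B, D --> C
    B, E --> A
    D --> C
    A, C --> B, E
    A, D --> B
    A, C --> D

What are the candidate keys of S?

{A, C}⁺ = {A, B, C, D, E}, which is every attribute, so {A, C} is a candidate key.
{A, D}⁺ = {A, B, C, D, E}, which is every attribute, so {A, D} is a candidate key.
{D, E}⁺ = {A, B, C, D, E}, which is every attribute, so {D, E} is a candidate key.
{B, C, E}⁺ = {A, B, C, D, E}, which is every attribute, so {B, C, E} is a candidate key.
Any other superkey properly contains one of these, so there are no further candidate keys.

{A, C}, {A, D}, {B, C, E}, {D, E}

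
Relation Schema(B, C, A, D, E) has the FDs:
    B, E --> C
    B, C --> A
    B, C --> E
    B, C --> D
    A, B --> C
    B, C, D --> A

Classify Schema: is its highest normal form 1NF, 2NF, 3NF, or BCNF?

Candidate keys: {A, B}, {B, C}, {B, E}. Prime attributes: {A, B, C, E}.
Each dependency's left side is a superkey — BCNF holds.

BCNF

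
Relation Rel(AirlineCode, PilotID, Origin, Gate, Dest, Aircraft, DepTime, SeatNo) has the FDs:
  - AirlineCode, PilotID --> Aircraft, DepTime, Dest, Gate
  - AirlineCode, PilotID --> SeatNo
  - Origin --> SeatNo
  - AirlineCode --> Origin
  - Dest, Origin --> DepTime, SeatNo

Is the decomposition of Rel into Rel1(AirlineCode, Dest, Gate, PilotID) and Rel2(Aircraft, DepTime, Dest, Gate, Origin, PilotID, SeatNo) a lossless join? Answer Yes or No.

No

The shared attributes are {Dest, Gate, PilotID} and {Dest, Gate, PilotID}⁺ = {Dest, Gate, PilotID}.
Rel1 ⊄ {Dest, Gate, PilotID} and Rel2 ⊄ {Dest, Gate, PilotID}, so the split is lossy.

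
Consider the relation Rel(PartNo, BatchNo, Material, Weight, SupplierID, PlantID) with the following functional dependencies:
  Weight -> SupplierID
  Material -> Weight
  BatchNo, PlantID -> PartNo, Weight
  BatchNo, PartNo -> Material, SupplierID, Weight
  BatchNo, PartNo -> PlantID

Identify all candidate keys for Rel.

Attributes never on any right-hand side: {BatchNo} — every candidate key must contain it.
Closure of {BatchNo, PartNo} is {BatchNo, Material, PartNo, PlantID, SupplierID, Weight}, the whole schema; {BatchNo, PartNo} is a candidate key.
Closure of {BatchNo, PlantID} is {BatchNo, Material, PartNo, PlantID, SupplierID, Weight}, the whole schema; {BatchNo, PlantID} is a candidate key.
Any other superkey properly contains one of these, so there are no further candidate keys.

{BatchNo, PartNo}, {BatchNo, PlantID}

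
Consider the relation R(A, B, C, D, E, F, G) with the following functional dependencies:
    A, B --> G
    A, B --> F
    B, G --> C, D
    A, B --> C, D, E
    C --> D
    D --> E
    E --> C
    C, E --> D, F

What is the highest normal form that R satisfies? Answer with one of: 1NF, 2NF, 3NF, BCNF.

2NF

Candidate key: {A, B}. Prime attributes: {A, B}.
B, G --> C, D breaks BCNF: {B, G}⁺ = {B, C, D, E, F, G}, so {B, G} is not a superkey.
B, G --> C, D has non-prime {C, D} on the right and a non-superkey on the left, so 3NF fails.
No non-prime attribute depends on a proper subset of any candidate key, so 2NF holds.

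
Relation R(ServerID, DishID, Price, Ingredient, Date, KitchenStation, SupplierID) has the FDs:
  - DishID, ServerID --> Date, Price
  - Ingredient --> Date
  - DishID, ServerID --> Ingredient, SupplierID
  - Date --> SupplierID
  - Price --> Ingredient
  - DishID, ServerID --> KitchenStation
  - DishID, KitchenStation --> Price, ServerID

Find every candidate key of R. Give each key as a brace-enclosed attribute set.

{DishID, KitchenStation}, {DishID, ServerID}

{DishID} never appears on the right of any FD, so every key must include it.
{DishID, KitchenStation}⁺ = {Date, DishID, Ingredient, KitchenStation, Price, ServerID, SupplierID}, which is every attribute, so {DishID, KitchenStation} is a candidate key.
{DishID, ServerID}⁺ = {Date, DishID, Ingredient, KitchenStation, Price, ServerID, SupplierID}, which is every attribute, so {DishID, ServerID} is a candidate key.
No proper subset of any of these is a key, and no other minimal superkey exists.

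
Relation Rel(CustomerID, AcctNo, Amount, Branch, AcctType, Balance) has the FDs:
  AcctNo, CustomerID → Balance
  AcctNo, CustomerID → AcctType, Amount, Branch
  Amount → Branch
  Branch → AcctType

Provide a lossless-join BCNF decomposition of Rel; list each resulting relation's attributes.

Candidate key of the original relation: {AcctNo, CustomerID}.
{AcctNo, AcctType, Amount, Balance, Branch, CustomerID}: {Amount} determines {AcctType, Amount, Branch} here but is not a superkey — split on Amount → AcctType, Branch, giving {AcctType, Amount, Branch} and {AcctNo, Amount, Balance, CustomerID}.
{AcctType, Amount, Branch}: {Branch} determines {AcctType, Branch} here but is not a superkey — split on Branch → AcctType, giving {AcctType, Branch} and {Amount, Branch}.
{AcctType, Branch} is in BCNF.
{Amount, Branch} is in BCNF.
{AcctNo, Amount, Balance, CustomerID} is in BCNF.

{AcctNo, Amount, Balance, CustomerID}; {AcctType, Branch}; {Amount, Branch}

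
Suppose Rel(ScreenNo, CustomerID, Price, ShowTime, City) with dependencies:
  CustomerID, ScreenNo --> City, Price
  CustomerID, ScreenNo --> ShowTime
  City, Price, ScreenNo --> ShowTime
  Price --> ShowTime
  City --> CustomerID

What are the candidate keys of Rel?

{City, ScreenNo}, {CustomerID, ScreenNo}

No FD produces {ScreenNo}, so it must be in every candidate key.
Closure of {City, ScreenNo} is {City, CustomerID, Price, ScreenNo, ShowTime}, the whole schema; {City, ScreenNo} is a candidate key.
Closure of {CustomerID, ScreenNo} is {City, CustomerID, Price, ScreenNo, ShowTime}, the whole schema; {CustomerID, ScreenNo} is a candidate key.
Any other superkey properly contains one of these, so there are no further candidate keys.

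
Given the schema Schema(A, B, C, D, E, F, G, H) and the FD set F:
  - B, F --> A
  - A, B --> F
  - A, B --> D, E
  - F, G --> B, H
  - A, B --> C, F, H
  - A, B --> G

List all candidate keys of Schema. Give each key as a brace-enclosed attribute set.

{A, B}, {B, F}, {F, G}

Closure of {A, B} is {A, B, C, D, E, F, G, H}, the whole schema; {A, B} is a candidate key.
Closure of {B, F} is {A, B, C, D, E, F, G, H}, the whole schema; {B, F} is a candidate key.
Closure of {F, G} is {A, B, C, D, E, F, G, H}, the whole schema; {F, G} is a candidate key.
Any other superkey properly contains one of these, so there are no further candidate keys.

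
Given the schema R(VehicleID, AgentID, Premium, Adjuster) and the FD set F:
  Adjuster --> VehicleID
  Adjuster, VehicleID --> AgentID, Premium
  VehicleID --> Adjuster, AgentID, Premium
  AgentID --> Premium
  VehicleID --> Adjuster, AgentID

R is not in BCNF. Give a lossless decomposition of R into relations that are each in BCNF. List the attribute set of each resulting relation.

Candidate keys of the original relation: {Adjuster}, {VehicleID}.
{Adjuster, AgentID, Premium, VehicleID}: {AgentID} determines {AgentID, Premium} here but is not a superkey — split on AgentID --> Premium, giving {AgentID, Premium} and {Adjuster, AgentID, VehicleID}.
{AgentID, Premium} has no BCNF violation.
{Adjuster, AgentID, VehicleID} has no BCNF violation.

{Adjuster, AgentID, VehicleID}; {AgentID, Premium}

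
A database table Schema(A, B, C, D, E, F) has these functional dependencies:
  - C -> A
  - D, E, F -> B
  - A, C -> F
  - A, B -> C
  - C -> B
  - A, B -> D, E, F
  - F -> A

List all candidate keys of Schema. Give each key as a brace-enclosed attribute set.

{C}⁺ = {A, B, C, D, E, F}, which is every attribute, so {C} is a candidate key.
{A, B}⁺ = {A, B, C, D, E, F}, which is every attribute, so {A, B} is a candidate key.
{B, F}⁺ = {A, B, C, D, E, F}, which is every attribute, so {B, F} is a candidate key.
{D, E, F}⁺ = {A, B, C, D, E, F}, which is every attribute, so {D, E, F} is a candidate key.
No proper subset of any of these is a key, and no other minimal superkey exists.

{A, B}, {B, F}, {C}, {D, E, F}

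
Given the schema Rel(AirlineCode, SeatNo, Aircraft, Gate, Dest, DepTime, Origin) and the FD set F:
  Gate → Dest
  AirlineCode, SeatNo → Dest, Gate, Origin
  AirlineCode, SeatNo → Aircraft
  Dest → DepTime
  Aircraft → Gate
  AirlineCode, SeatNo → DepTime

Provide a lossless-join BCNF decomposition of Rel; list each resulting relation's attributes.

{Aircraft, AirlineCode, Origin, SeatNo}; {Aircraft, Gate}; {DepTime, Dest}; {Dest, Gate}

Candidate key of the original relation: {AirlineCode, SeatNo}.
In {Aircraft, AirlineCode, DepTime, Dest, Gate, Origin, SeatNo}, {Gate} is not a superkey ({Gate}⁺ restricted to this set is {DepTime, Dest, Gate}), so split on Gate → DepTime, Dest into {DepTime, Dest, Gate} and {Aircraft, AirlineCode, Gate, Origin, SeatNo}.
In {DepTime, Dest, Gate}, {Dest} is not a superkey ({Dest}⁺ restricted to this set is {DepTime, Dest}), so split on Dest → DepTime into {DepTime, Dest} and {Dest, Gate}.
{DepTime, Dest} is in BCNF.
{Dest, Gate} is in BCNF.
In {Aircraft, AirlineCode, Gate, Origin, SeatNo}, {Aircraft} is not a superkey ({Aircraft}⁺ restricted to this set is {Aircraft, Gate}), so split on Aircraft → Gate into {Aircraft, Gate} and {Aircraft, AirlineCode, Origin, SeatNo}.
{Aircraft, Gate} is in BCNF.
{Aircraft, AirlineCode, Origin, SeatNo} is in BCNF.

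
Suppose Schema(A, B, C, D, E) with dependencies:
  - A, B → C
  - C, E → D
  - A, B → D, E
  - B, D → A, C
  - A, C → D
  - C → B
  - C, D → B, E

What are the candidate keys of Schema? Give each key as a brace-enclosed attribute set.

{A, B}, {A, C}, {B, D}, {C, D}, {C, E}

{A, B} is a candidate key since {A, B}⁺ = {A, B, C, D, E} covers every attribute.
{A, C} is a candidate key since {A, C}⁺ = {A, B, C, D, E} covers every attribute.
{B, D} is a candidate key since {B, D}⁺ = {A, B, C, D, E} covers every attribute.
{C, D} is a candidate key since {C, D}⁺ = {A, B, C, D, E} covers every attribute.
{C, E} is a candidate key since {C, E}⁺ = {A, B, C, D, E} covers every attribute.
Any other superkey properly contains one of these, so there are no further candidate keys.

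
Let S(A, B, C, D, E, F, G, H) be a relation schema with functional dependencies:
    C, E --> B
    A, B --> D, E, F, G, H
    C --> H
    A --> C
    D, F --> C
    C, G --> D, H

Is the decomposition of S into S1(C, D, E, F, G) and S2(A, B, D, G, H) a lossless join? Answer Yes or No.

S1 ∩ S2 = {D, G}; its closure under F is {D, G}.
The closure covers neither S1 nor S2 entirely; the join is not lossless.

No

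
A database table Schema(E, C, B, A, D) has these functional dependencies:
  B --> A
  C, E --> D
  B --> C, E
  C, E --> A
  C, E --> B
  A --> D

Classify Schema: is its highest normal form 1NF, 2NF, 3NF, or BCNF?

2NF

Candidate keys: {B}, {C, E}. Prime attributes: {B, C, E}.
A --> D: {A}⁺ = {A, D}, which is not all of the attributes, so the left side is not a superkey — BCNF is violated.
A --> D has non-prime {D} on the right and a non-superkey on the left, so 3NF fails.
No non-prime attribute depends on a proper subset of any candidate key, so 2NF holds.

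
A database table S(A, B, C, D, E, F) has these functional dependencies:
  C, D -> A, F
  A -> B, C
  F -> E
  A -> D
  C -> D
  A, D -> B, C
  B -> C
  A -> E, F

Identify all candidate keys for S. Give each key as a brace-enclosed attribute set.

Closure of {A} is {A, B, C, D, E, F}, the whole schema; {A} is a candidate key.
Closure of {B} is {A, B, C, D, E, F}, the whole schema; {B} is a candidate key.
Closure of {C} is {A, B, C, D, E, F}, the whole schema; {C} is a candidate key.
No proper subset of any of these is a key, and no other minimal superkey exists.

{A}, {B}, {C}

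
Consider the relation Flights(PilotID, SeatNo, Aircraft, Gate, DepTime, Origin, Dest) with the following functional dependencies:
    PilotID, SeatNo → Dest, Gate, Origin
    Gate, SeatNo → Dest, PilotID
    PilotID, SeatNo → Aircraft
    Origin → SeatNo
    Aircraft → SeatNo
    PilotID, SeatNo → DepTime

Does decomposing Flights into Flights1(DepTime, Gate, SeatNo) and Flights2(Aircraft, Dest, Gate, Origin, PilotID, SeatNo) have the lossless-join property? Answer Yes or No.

The shared attributes are {Gate, SeatNo} and {Gate, SeatNo}⁺ = {Aircraft, DepTime, Dest, Gate, Origin, PilotID, SeatNo}.
This includes all of Flights1, so the common attributes are a superkey of Flights1 — the join is lossless.

Yes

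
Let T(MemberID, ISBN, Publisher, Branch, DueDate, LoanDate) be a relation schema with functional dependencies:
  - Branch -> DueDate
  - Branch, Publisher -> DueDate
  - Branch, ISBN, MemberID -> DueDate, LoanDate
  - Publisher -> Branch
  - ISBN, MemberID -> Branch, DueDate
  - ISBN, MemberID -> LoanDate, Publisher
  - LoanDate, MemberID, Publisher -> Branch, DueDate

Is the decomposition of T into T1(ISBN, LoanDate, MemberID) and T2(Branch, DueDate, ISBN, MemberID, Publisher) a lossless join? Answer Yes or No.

Yes

The shared attributes are {ISBN, MemberID} and {ISBN, MemberID}⁺ = {Branch, DueDate, ISBN, LoanDate, MemberID, Publisher}.
This includes all of T1, so the common attributes are a superkey of T1 — the join is lossless.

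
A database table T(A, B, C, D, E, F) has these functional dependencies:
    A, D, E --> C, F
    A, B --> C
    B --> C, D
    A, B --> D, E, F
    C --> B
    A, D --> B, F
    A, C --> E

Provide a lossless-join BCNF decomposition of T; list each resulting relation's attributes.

{A, B, E, F}; {B, C, D}

Candidate keys of the original relation: {A, B}, {A, C}, {A, D}.
Within {A, B, C, D, E, F}: {B}⁺ ∩ {A, B, C, D, E, F} = {B, C, D}, not the whole set, so B --> C, D violates BCNF; decompose into {B, C, D} and {A, B, E, F}.
{B, C, D}: every determinant is a superkey — BCNF.
{A, B, E, F}: every determinant is a superkey — BCNF.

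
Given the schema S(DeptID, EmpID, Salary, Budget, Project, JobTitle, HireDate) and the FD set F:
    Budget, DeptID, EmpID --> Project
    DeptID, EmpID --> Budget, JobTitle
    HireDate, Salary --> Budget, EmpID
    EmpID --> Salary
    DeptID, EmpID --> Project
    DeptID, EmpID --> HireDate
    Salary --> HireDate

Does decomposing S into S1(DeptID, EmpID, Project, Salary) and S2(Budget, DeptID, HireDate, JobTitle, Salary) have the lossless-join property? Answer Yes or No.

The shared attributes are {DeptID, Salary} and {DeptID, Salary}⁺ = {Budget, DeptID, EmpID, HireDate, JobTitle, Project, Salary}.
This includes all of S1, so the common attributes are a superkey of S1 — the join is lossless.

Yes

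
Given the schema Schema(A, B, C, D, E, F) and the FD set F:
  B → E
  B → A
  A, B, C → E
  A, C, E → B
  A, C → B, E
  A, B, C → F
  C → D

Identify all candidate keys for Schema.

No FD produces {C}, so it must be in every candidate key.
{A, C} is a candidate key since {A, C}⁺ = {A, B, C, D, E, F} covers every attribute.
{B, C} is a candidate key since {B, C}⁺ = {A, B, C, D, E, F} covers every attribute.
Any other superkey properly contains one of these, so there are no further candidate keys.

{A, C}, {B, C}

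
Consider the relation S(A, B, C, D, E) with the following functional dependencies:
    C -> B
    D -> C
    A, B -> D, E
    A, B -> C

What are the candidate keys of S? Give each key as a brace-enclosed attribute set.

{A} never appears on the right of any FD, so every key must include it.
Closure of {A, B} is {A, B, C, D, E}, the whole schema; {A, B} is a candidate key.
Closure of {A, C} is {A, B, C, D, E}, the whole schema; {A, C} is a candidate key.
Closure of {A, D} is {A, B, C, D, E}, the whole schema; {A, D} is a candidate key.
These are minimal and exhaustive — every other superkey contains one of them.

{A, B}, {A, C}, {A, D}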